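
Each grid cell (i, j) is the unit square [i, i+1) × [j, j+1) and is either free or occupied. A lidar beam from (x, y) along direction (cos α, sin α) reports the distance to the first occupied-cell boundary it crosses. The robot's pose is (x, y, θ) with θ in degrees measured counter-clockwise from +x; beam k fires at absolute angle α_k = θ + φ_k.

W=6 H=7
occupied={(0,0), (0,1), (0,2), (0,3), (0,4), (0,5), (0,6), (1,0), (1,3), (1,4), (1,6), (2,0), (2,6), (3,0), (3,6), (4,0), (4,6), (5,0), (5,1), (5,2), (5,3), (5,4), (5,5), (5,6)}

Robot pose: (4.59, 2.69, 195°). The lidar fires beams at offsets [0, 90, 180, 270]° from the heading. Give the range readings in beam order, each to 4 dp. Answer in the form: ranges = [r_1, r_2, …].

beam 1: φ=0°, α=195°
  cosα=-0.9659 sinα=-0.2588 | (4,2) | tMaxX 0.6108 tMaxY 2.6660 | tΔX 1.0353 tΔY 3.8637
    t=0.6108 [x] (3,2)
    t=1.6461 [x] (2,2)
    t=2.6660 [y] (2,1)
    t=2.6814 [x] (1,1)
    t=3.7166 [x] (0,1) — stop
  → r_1 = 3.7166
beam 2: φ=90°, α=285°
  cosα=0.2588 sinα=-0.9659 | (4,2) | tMaxX 1.5841 tMaxY 0.7143 | tΔX 3.8637 tΔY 1.0353
    t=0.7143 [y] (4,1)
    t=1.5841 [x] (5,1) — stop
  → r_2 = 1.5841
beam 3: φ=180°, α=15°
  cosα=0.9659 sinα=0.2588 | (4,2) | tMaxX 0.4245 tMaxY 1.1977 | tΔX 1.0353 tΔY 3.8637
    t=0.4245 [x] (5,2) — stop
  → r_3 = 0.4245
beam 4: φ=270°, α=105°
  cosα=-0.2588 sinα=0.9659 | (4,2) | tMaxX 2.2796 tMaxY 0.3209 | tΔX 3.8637 tΔY 1.0353
    t=0.3209 [y] (4,3)
    t=1.3562 [y] (4,4)
    t=2.2796 [x] (3,4)
    t=2.3915 [y] (3,5)
    t=3.4268 [y] (3,6) — stop
  → r_4 = 3.4268

ranges = [3.7166, 1.5841, 0.4245, 3.4268]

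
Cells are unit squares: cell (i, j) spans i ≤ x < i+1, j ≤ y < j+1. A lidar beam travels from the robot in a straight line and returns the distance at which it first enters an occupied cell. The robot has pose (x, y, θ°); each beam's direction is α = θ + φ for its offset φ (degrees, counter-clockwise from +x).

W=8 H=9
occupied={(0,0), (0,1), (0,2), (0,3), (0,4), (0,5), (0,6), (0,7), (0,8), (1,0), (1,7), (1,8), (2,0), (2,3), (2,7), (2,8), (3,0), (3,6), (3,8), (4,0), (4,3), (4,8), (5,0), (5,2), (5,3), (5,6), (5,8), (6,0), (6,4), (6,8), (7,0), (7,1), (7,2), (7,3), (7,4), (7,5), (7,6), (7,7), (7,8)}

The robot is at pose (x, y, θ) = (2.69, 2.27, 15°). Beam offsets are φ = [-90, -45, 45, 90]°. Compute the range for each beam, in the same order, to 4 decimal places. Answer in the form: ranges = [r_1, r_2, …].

beam 1: φ=-90°, α=285°
  cosα=0.2588 sinα=-0.9659 | (2,2) | tMaxX 1.1977 tMaxY 0.2795 | tΔX 3.8637 tΔY 1.0353
    t=0.2795 [y] (2,1)
    t=1.1977 [x] (3,1)
    t=1.3148 [y] (3,0) — stop
  → r_1 = 1.3148
beam 2: φ=-45°, α=330°
  cosα=0.8660 sinα=-0.5000 | (2,2) | tMaxX 0.3580 tMaxY 0.5400 | tΔX 1.1547 tΔY 2.0000
    t=0.3580 [x] (3,2)
    t=0.5400 [y] (3,1)
    t=1.5127 [x] (4,1)
    t=2.5400 [y] (4,0) — stop
  → r_2 = 2.5400
beam 3: φ=45°, α=60°
  cosα=0.5000 sinα=0.8660 | (2,2) | tMaxX 0.6200 tMaxY 0.8429 | tΔX 2.0000 tΔY 1.1547
    t=0.6200 [x] (3,2)
    t=0.8429 [y] (3,3)
    t=1.9976 [y] (3,4)
    t=2.6200 [x] (4,4)
    t=3.1523 [y] (4,5)
    t=4.3070 [y] (4,6)
    t=4.6200 [x] (5,6) — stop
  → r_3 = 4.6200
beam 4: φ=90°, α=105°
  cosα=-0.2588 sinα=0.9659 | (2,2) | tMaxX 2.6660 tMaxY 0.7558 | tΔX 3.8637 tΔY 1.0353
    t=0.7558 [y] (2,3) — stop
  → r_4 = 0.7558

ranges = [1.3148, 2.5400, 4.6200, 0.7558]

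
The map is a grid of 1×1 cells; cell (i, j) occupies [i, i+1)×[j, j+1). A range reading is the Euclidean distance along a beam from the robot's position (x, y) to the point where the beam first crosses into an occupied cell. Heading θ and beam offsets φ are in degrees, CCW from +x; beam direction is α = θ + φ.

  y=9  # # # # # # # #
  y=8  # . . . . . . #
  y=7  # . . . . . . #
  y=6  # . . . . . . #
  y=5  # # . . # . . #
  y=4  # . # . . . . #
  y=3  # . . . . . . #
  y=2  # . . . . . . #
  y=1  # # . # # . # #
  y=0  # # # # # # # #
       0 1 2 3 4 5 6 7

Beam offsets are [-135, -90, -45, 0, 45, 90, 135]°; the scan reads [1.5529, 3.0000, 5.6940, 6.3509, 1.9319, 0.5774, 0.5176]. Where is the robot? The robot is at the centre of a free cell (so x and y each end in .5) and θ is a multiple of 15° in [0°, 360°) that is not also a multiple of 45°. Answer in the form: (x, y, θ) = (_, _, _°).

(x, y, θ) = (6.5, 7.5, 240°)

The pose lattice has 41·16 = 656 candidates. Test each by forward raycasting.
  (1.5, 3.5, 285°): beam 1 = 0.5774 ≠ 1.5529 ✗
  (3.5, 6.5, 150°): beam 1 = 3.6235 ≠ 1.5529 ✗
  (5.5, 4.5, 255°): beam 1 = 1.0000 ≠ 1.5529 ✗
  (6.5, 7.5, 120°): beam 1 = 0.5176 ≠ 1.5529 ✗
  (1.5, 6.5, 330°): beam 1 = 0.5176 ≠ 1.5529 ✗
  …
  (6.5, 7.5, 240°): r_1=1.5529, r_2=3.0000, r_3=5.6940, r_4=6.3509, r_5=1.9319, r_6=0.5774, r_7=0.5176 — all match ✓
Unique over the lattice → pose = (6.5, 7.5, 240°).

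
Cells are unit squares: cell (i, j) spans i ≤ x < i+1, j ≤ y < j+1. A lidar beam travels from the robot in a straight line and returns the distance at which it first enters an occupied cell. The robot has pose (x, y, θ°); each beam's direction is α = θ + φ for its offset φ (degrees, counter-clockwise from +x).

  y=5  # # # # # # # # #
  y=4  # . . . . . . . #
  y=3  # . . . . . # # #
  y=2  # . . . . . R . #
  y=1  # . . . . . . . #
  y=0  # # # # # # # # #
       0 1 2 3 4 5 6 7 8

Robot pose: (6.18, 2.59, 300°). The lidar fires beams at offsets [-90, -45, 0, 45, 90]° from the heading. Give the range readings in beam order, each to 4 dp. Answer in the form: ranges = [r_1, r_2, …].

beam 1: φ=-90°, α=210°
  dir = (cos 210°, sin 210°) = (-0.8660, -0.5000); from cell (6,2)
  next x-line at t=0.2078, next y-line at t=1.1800; Δt_x=1.1547, Δt_y=2.0000
    x: enter (5,2) at t=0.2078
    y: enter (5,1) at t=1.1800
    x: enter (4,1) at t=1.3625
    x: enter (3,1) at t=2.5172
    y: enter (3,0) at t=3.1800 ← occupied
  → r_1 = 3.1800
beam 2: φ=-45°, α=255°
  dir = (cos 255°, sin 255°) = (-0.2588, -0.9659); from cell (6,2)
  next x-line at t=0.6955, next y-line at t=0.6108; Δt_x=3.8637, Δt_y=1.0353
    y: enter (6,1) at t=0.6108
    x: enter (5,1) at t=0.6955
    y: enter (5,0) at t=1.6461 ← occupied
  → r_2 = 1.6461
beam 3: φ=0°, α=300°
  dir = (cos 300°, sin 300°) = (0.5000, -0.8660); from cell (6,2)
  next x-line at t=1.6400, next y-line at t=0.6813; Δt_x=2.0000, Δt_y=1.1547
    y: enter (6,1) at t=0.6813
    x: enter (7,1) at t=1.6400
    y: enter (7,0) at t=1.8360 ← occupied
  → r_3 = 1.8360
beam 4: φ=45°, α=345°
  dir = (cos 345°, sin 345°) = (0.9659, -0.2588); from cell (6,2)
  next x-line at t=0.8489, next y-line at t=2.2796; Δt_x=1.0353, Δt_y=3.8637
    x: enter (7,2) at t=0.8489
    x: enter (8,2) at t=1.8842 ← occupied
  → r_4 = 1.8842
beam 5: φ=90°, α=30°
  dir = (cos 30°, sin 30°) = (0.8660, 0.5000); from cell (6,2)
  next x-line at t=0.9469, next y-line at t=0.8200; Δt_x=1.1547, Δt_y=2.0000
    y: enter (6,3) at t=0.8200 ← occupied
  → r_5 = 0.8200

ranges = [3.1800, 1.6461, 1.8360, 1.8842, 0.8200]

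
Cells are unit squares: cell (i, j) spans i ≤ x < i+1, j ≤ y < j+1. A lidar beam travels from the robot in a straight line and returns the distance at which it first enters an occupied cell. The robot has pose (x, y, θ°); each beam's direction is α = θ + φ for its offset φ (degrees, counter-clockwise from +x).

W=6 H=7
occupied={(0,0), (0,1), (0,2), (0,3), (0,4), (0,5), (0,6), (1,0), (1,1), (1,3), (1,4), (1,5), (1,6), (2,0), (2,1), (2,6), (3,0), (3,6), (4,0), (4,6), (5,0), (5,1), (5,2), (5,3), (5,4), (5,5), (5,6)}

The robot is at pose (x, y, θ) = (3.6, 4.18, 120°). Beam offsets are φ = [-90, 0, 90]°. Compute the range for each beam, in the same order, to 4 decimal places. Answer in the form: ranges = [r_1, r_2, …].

beam 1: φ=-90°, α=30°
  cosα=0.8660 sinα=0.5000 | (3,4) | tMaxX 0.4619 tMaxY 1.6400 | tΔX 1.1547 tΔY 2.0000
    t=0.4619 [x] (4,4)
    t=1.6166 [x] (5,4) — stop
  → r_1 = 1.6166
beam 2: φ=0°, α=120°
  cosα=-0.5000 sinα=0.8660 | (3,4) | tMaxX 1.2000 tMaxY 0.9469 | tΔX 2.0000 tΔY 1.1547
    t=0.9469 [y] (3,5)
    t=1.2000 [x] (2,5)
    t=2.1016 [y] (2,6) — stop
  → r_2 = 2.1016
beam 3: φ=90°, α=210°
  cosα=-0.8660 sinα=-0.5000 | (3,4) | tMaxX 0.6928 tMaxY 0.3600 | tΔX 1.1547 tΔY 2.0000
    t=0.3600 [y] (3,3)
    t=0.6928 [x] (2,3)
    t=1.8475 [x] (1,3) — stop
  → r_3 = 1.8475

ranges = [1.6166, 2.1016, 1.8475]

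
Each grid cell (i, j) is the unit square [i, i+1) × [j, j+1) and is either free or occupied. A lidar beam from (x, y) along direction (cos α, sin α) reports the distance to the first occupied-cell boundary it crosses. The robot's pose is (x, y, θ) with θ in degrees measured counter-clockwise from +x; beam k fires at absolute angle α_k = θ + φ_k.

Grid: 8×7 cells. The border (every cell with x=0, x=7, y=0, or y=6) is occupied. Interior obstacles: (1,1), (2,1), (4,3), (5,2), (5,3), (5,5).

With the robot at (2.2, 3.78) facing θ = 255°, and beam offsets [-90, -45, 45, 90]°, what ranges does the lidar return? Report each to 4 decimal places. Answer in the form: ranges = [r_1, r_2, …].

beam 1: φ=-90°, α=165°
  d=(-0.9659,0.2588)  start (2,3)  tX=0.2071 tY=0.8500  stride 1/|dx|=1.0353 1/|dy|=3.8637
    cross x-line → (1,3), t=0.2071
    cross y-line → (1,4), t=0.8500
    cross x-line → (0,4), t=1.2423 (wall)
  → r_1 = 1.2423
beam 2: φ=-45°, α=210°
  d=(-0.8660,-0.5000)  start (2,3)  tX=0.2309 tY=1.5600  stride 1/|dx|=1.1547 1/|dy|=2.0000
    cross x-line → (1,3), t=0.2309
    cross x-line → (0,3), t=1.3856 (wall)
  → r_2 = 1.3856
beam 3: φ=45°, α=300°
  d=(0.5000,-0.8660)  start (2,3)  tX=1.6000 tY=0.9007  stride 1/|dx|=2.0000 1/|dy|=1.1547
    cross y-line → (2,2), t=0.9007
    cross x-line → (3,2), t=1.6000
    cross y-line → (3,1), t=2.0554
    cross y-line → (3,0), t=3.2101 (wall)
  → r_3 = 3.2101
beam 4: φ=90°, α=345°
  d=(0.9659,-0.2588)  start (2,3)  tX=0.8282 tY=3.0137  stride 1/|dx|=1.0353 1/|dy|=3.8637
    cross x-line → (3,3), t=0.8282
    cross x-line → (4,3), t=1.8635 (wall)
  → r_4 = 1.8635

ranges = [1.2423, 1.3856, 3.2101, 1.8635]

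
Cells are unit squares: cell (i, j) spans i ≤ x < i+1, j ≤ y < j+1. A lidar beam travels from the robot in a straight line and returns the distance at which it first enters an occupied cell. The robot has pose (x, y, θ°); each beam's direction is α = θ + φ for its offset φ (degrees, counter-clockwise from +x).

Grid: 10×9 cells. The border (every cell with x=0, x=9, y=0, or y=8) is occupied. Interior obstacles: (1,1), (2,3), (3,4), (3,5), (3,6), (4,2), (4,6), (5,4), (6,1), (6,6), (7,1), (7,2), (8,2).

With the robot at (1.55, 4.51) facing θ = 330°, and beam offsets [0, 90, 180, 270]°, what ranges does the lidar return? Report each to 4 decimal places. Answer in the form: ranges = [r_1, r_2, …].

beam 1: φ=0°, α=330°
  dir = (cos 330°, sin 330°) = (0.8660, -0.5000); from cell (1,4)
  next x-line at t=0.5196, next y-line at t=1.0200; Δt_x=1.1547, Δt_y=2.0000
    x: enter (2,4) at t=0.5196
    y: enter (2,3) at t=1.0200 ← occupied
  → r_1 = 1.0200
beam 2: φ=90°, α=60°
  dir = (cos 60°, sin 60°) = (0.5000, 0.8660); from cell (1,4)
  next x-line at t=0.9000, next y-line at t=0.5658; Δt_x=2.0000, Δt_y=1.1547
    y: enter (1,5) at t=0.5658
    x: enter (2,5) at t=0.9000
    y: enter (2,6) at t=1.7205
    y: enter (2,7) at t=2.8752
    x: enter (3,7) at t=2.9000
    y: enter (3,8) at t=4.0299 ← occupied
  → r_2 = 4.0299
beam 3: φ=180°, α=150°
  dir = (cos 150°, sin 150°) = (-0.8660, 0.5000); from cell (1,4)
  next x-line at t=0.6351, next y-line at t=0.9800; Δt_x=1.1547, Δt_y=2.0000
    x: enter (0,4) at t=0.6351 ← occupied
  → r_3 = 0.6351
beam 4: φ=270°, α=240°
  dir = (cos 240°, sin 240°) = (-0.5000, -0.8660); from cell (1,4)
  next x-line at t=1.1000, next y-line at t=0.5889; Δt_x=2.0000, Δt_y=1.1547
    y: enter (1,3) at t=0.5889
    x: enter (0,3) at t=1.1000 ← occupied
  → r_4 = 1.1000

ranges = [1.0200, 4.0299, 0.6351, 1.1000]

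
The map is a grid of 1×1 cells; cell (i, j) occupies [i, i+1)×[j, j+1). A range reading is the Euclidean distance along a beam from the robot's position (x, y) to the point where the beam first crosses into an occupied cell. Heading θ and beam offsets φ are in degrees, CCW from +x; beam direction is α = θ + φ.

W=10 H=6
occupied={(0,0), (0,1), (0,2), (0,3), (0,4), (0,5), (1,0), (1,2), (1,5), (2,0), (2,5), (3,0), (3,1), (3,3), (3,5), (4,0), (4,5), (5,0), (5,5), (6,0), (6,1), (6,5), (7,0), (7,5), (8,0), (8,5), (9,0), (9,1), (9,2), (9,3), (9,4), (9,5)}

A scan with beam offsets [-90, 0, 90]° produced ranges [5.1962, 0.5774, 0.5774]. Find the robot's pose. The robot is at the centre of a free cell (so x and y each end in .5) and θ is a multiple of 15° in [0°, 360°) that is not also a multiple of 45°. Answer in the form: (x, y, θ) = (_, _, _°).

The pose lattice has 28·16 = 448 candidates. Test each by forward raycasting.
  (6.5, 3.5, 210°): beam 1 = 1.7321 ≠ 5.1962 ✗
  (6.5, 3.5, 285°): beam 1 = 4.6587 ≠ 5.1962 ✗
  (4.5, 1.5, 210°): beam 1 = 1.7321 ≠ 5.1962 ✗
  (3.5, 2.5, 165°): beam 1 = 0.5176 ≠ 5.1962 ✗
  (3.5, 2.5, 30°): beam 1 = 0.5774 ≠ 5.1962 ✗
  …
  (5.5, 1.5, 240°): r_1=5.1962, r_2=0.5774, r_3=0.5774 — all match ✓
Only this pose fits every beam.

(x, y, θ) = (5.5, 1.5, 240°)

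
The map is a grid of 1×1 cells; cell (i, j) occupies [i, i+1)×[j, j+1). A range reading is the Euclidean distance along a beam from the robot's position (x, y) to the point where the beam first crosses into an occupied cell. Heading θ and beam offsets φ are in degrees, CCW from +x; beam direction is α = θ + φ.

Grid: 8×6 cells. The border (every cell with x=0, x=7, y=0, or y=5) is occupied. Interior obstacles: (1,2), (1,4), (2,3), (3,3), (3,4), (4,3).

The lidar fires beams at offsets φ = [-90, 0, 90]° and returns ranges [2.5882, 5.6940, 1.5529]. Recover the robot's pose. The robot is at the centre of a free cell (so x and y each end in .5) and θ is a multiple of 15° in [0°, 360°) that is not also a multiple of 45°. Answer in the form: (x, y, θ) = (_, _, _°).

(x, y, θ) = (6.5, 2.5, 195°)

Candidates: 18 free-cell centres × 16 headings = 288 poses. Raycast each; keep the one whose scan matches to 4 dp.
  (5.5, 2.5, 285°): beam 1 = 4.6587 ≠ 2.5882 ✗
  (2.5, 2.5, 75°): beam 1 = 4.6587 ≠ 2.5882 ✗
  (6.5, 2.5, 30°): beam 1 = 1.0000 ≠ 2.5882 ✗
  (1.5, 1.5, 255°): beam 1 = 0.5176 ≠ 2.5882 ✗
  …
  (6.5, 2.5, 195°): r_1=2.5882, r_2=5.6940, r_3=1.5529 — all match ✓
Only this pose fits every beam.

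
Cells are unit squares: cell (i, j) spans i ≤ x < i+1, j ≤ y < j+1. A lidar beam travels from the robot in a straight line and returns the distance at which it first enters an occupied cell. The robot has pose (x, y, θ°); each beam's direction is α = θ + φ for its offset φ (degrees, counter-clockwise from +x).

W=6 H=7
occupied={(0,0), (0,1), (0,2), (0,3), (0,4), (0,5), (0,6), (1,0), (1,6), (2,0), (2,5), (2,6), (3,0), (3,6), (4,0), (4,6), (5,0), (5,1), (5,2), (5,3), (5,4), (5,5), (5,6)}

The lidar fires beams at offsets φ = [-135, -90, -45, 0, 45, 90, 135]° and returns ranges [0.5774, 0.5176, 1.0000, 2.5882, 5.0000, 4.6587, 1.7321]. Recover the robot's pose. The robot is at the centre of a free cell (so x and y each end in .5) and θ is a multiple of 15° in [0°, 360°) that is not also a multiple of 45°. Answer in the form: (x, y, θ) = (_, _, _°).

(x, y, θ) = (2.5, 1.5, 15°)

Candidates: 19 free-cell centres × 16 headings = 304 poses. Raycast each; keep the one whose scan matches to 4 dp.
  (1.5, 2.5, 120°): beam 1 = 3.6235 ≠ 0.5774 ✗
  (2.5, 2.5, 75°): beam 1 = 1.7321 ≠ 0.5774 ✗
  (2.5, 3.5, 15°): beam 1 = 2.8868 ≠ 0.5774 ✗
  (2.5, 4.5, 300°): beam 1 = 1.5529 ≠ 0.5774 ✗
  (3.5, 3.5, 345°): beam 1 = 2.8868 ≠ 0.5774 ✗
  …
  (2.5, 1.5, 15°): r_1=0.5774, r_2=0.5176, r_3=1.0000, r_4=2.5882, r_5=5.0000, r_6=4.6587, r_7=1.7321 — all match ✓
No second candidate reproduces the full scan.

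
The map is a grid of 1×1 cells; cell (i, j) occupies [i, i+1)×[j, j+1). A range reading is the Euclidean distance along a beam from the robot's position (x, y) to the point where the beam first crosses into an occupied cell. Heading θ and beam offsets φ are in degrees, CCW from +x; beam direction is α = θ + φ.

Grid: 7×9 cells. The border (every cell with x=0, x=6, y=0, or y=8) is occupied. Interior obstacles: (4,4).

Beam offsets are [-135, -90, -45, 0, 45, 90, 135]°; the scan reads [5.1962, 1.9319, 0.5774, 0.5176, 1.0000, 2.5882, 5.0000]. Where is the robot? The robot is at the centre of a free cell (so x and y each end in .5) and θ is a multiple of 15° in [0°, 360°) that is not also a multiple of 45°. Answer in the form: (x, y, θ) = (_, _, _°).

The pose lattice has 34·16 = 544 candidates. Test each by forward raycasting.
  (5.5, 6.5, 15°): beam 1 = 1.7321 ≠ 5.1962 ✗
  (5.5, 2.5, 105°): beam 1 = 0.5774 ≠ 5.1962 ✗
  (4.5, 1.5, 300°): beam 1 = 3.6235 ≠ 5.1962 ✗
  (4.5, 5.5, 120°): beam 1 = 1.5529 ≠ 5.1962 ✗
  …
  (1.5, 3.5, 195°): r_1=5.1962, r_2=1.9319, r_3=0.5774, r_4=0.5176, r_5=1.0000, r_6=2.5882, r_7=5.0000 — all match ✓
No second candidate reproduces the full scan.

(x, y, θ) = (1.5, 3.5, 195°)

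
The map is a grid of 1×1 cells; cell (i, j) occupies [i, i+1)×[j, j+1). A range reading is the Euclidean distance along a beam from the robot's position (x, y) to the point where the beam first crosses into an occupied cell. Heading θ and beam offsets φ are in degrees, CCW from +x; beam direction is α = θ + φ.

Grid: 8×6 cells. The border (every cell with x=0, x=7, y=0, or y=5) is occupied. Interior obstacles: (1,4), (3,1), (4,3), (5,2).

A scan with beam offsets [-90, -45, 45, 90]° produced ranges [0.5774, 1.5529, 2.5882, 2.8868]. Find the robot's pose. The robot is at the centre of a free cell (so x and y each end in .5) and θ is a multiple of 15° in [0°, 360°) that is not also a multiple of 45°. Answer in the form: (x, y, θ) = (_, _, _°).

(x, y, θ) = (3.5, 2.5, 30°)

Candidates: 20 free-cell centres × 16 headings = 320 poses. Raycast each; keep the one whose scan matches to 4 dp.
  (2.5, 3.5, 255°): beam 1 = 1.5529 ≠ 0.5774 ✗
  (1.5, 1.5, 75°): beam 1 = 1.5529 ≠ 0.5774 ✗
  (4.5, 1.5, 255°): beam 1 = 0.5176 ≠ 0.5774 ✗
  (2.5, 1.5, 345°): beam 1 = 0.5176 ≠ 0.5774 ✗
  …
  (3.5, 2.5, 30°): r_1=0.5774, r_2=1.5529, r_3=2.5882, r_4=2.8868 — all match ✓
Only this pose fits every beam.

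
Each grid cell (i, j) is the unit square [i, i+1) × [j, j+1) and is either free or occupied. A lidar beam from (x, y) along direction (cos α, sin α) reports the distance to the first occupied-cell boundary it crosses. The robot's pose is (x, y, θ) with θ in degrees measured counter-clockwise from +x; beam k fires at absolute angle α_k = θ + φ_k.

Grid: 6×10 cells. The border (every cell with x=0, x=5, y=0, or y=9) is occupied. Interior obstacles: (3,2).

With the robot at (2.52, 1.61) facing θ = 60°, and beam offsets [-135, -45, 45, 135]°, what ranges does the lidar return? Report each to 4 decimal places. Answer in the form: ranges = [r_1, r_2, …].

beam 1: φ=-135°, α=285°
  dir = (cos 285°, sin 285°) = (0.2588, -0.9659); from cell (2,1)
  next x-line at t=1.8546, next y-line at t=0.6315; Δt_x=3.8637, Δt_y=1.0353
    y: enter (2,0) at t=0.6315 ← occupied
  → r_1 = 0.6315
beam 2: φ=-45°, α=15°
  dir = (cos 15°, sin 15°) = (0.9659, 0.2588); from cell (2,1)
  next x-line at t=0.4969, next y-line at t=1.5068; Δt_x=1.0353, Δt_y=3.8637
    x: enter (3,1) at t=0.4969
    y: enter (3,2) at t=1.5068 ← occupied
  → r_2 = 1.5068
beam 3: φ=45°, α=105°
  dir = (cos 105°, sin 105°) = (-0.2588, 0.9659); from cell (2,1)
  next x-line at t=2.0091, next y-line at t=0.4038; Δt_x=3.8637, Δt_y=1.0353
    y: enter (2,2) at t=0.4038
    y: enter (2,3) at t=1.4390
    x: enter (1,3) at t=2.0091
    y: enter (1,4) at t=2.4743
    y: enter (1,5) at t=3.5096
    y: enter (1,6) at t=4.5449
    y: enter (1,7) at t=5.5801
    x: enter (0,7) at t=5.8728 ← occupied
  → r_3 = 5.8728
beam 4: φ=135°, α=195°
  dir = (cos 195°, sin 195°) = (-0.9659, -0.2588); from cell (2,1)
  next x-line at t=0.5383, next y-line at t=2.3569; Δt_x=1.0353, Δt_y=3.8637
    x: enter (1,1) at t=0.5383
    x: enter (0,1) at t=1.5736 ← occupied
  → r_4 = 1.5736

ranges = [0.6315, 1.5068, 5.8728, 1.5736]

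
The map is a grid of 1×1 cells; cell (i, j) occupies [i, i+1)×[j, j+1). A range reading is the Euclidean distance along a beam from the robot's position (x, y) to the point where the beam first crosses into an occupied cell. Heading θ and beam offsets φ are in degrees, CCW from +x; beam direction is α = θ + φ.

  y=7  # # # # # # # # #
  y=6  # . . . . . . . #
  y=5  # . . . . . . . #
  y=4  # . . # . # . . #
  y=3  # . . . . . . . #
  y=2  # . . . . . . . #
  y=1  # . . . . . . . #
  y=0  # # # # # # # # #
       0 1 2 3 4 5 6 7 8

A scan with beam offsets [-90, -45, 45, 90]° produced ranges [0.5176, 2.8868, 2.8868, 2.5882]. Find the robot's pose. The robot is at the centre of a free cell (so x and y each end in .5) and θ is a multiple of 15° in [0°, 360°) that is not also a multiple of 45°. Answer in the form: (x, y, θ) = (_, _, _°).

(x, y, θ) = (3.5, 3.5, 195°)

The pose lattice has 40·16 = 640 candidates. Test each by forward raycasting.
  (3.5, 5.5, 300°): beam 1 = 2.8868 ≠ 0.5176 ✗
  (6.5, 5.5, 240°): beam 1 = 3.0000 ≠ 0.5176 ✗
  (4.5, 2.5, 300°): beam 1 = 3.0000 ≠ 0.5176 ✗
  …
  (3.5, 3.5, 195°): r_1=0.5176, r_2=2.8868, r_3=2.8868, r_4=2.5882 — all match ✓
Only this pose fits every beam.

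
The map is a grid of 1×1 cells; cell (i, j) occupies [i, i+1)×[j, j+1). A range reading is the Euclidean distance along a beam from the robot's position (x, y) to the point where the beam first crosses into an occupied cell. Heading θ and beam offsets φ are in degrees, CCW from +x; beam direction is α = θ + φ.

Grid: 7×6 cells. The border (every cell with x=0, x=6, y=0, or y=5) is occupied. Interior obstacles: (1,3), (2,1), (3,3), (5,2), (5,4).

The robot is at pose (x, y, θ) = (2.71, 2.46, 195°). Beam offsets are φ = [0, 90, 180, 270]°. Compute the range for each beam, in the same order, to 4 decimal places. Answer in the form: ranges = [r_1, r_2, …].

ranges = [1.7703, 0.4762, 3.4061, 2.6296]

beam 1: φ=0°, α=195°
  cosα=-0.9659 sinα=-0.2588 | (2,2) | tMaxX 0.7350 tMaxY 1.7773 | tΔX 1.0353 tΔY 3.8637
    t=0.7350 [x] (1,2)
    t=1.7703 [x] (0,2) — stop
  → r_1 = 1.7703
beam 2: φ=90°, α=285°
  cosα=0.2588 sinα=-0.9659 | (2,2) | tMaxX 1.1205 tMaxY 0.4762 | tΔX 3.8637 tΔY 1.0353
    t=0.4762 [y] (2,1) — stop
  → r_2 = 0.4762
beam 3: φ=180°, α=15°
  cosα=0.9659 sinα=0.2588 | (2,2) | tMaxX 0.3002 tMaxY 2.0864 | tΔX 1.0353 tΔY 3.8637
    t=0.3002 [x] (3,2)
    t=1.3355 [x] (4,2)
    t=2.0864 [y] (4,3)
    t=2.3708 [x] (5,3)
    t=3.4061 [x] (6,3) — stop
  → r_3 = 3.4061
beam 4: φ=270°, α=105°
  cosα=-0.2588 sinα=0.9659 | (2,2) | tMaxX 2.7432 tMaxY 0.5590 | tΔX 3.8637 tΔY 1.0353
    t=0.5590 [y] (2,3)
    t=1.5943 [y] (2,4)
    t=2.6296 [y] (2,5) — stop
  → r_4 = 2.6296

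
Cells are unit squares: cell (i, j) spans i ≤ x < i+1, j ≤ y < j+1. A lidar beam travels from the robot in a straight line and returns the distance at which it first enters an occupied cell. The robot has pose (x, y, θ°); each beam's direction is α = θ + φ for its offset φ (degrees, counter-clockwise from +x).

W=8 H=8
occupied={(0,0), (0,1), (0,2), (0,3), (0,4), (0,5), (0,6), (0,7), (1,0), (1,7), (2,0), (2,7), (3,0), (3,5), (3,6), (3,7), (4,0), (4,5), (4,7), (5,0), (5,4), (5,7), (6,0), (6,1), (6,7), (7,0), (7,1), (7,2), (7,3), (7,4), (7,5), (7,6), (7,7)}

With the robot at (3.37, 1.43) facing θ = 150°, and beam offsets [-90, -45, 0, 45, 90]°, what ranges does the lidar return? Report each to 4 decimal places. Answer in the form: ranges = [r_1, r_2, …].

ranges = [3.2600, 5.7665, 2.7366, 1.6614, 0.4965]

beam 1: φ=-90°, α=60°
  dir = (cos 60°, sin 60°) = (0.5000, 0.8660); from cell (3,1)
  next x-line at t=1.2600, next y-line at t=0.6582; Δt_x=2.0000, Δt_y=1.1547
    y: enter (3,2) at t=0.6582
    x: enter (4,2) at t=1.2600
    y: enter (4,3) at t=1.8129
    y: enter (4,4) at t=2.9676
    x: enter (5,4) at t=3.2600 ← occupied
  → r_1 = 3.2600
beam 2: φ=-45°, α=105°
  dir = (cos 105°, sin 105°) = (-0.2588, 0.9659); from cell (3,1)
  next x-line at t=1.4296, next y-line at t=0.5901; Δt_x=3.8637, Δt_y=1.0353
    y: enter (3,2) at t=0.5901
    x: enter (2,2) at t=1.4296
    y: enter (2,3) at t=1.6254
    y: enter (2,4) at t=2.6607
    y: enter (2,5) at t=3.6959
    y: enter (2,6) at t=4.7312
    x: enter (1,6) at t=5.2933
    y: enter (1,7) at t=5.7665 ← occupied
  → r_2 = 5.7665
beam 3: φ=0°, α=150°
  dir = (cos 150°, sin 150°) = (-0.8660, 0.5000); from cell (3,1)
  next x-line at t=0.4272, next y-line at t=1.1400; Δt_x=1.1547, Δt_y=2.0000
    x: enter (2,1) at t=0.4272
    y: enter (2,2) at t=1.1400
    x: enter (1,2) at t=1.5819
    x: enter (0,2) at t=2.7366 ← occupied
  → r_3 = 2.7366
beam 4: φ=45°, α=195°
  dir = (cos 195°, sin 195°) = (-0.9659, -0.2588); from cell (3,1)
  next x-line at t=0.3831, next y-line at t=1.6614; Δt_x=1.0353, Δt_y=3.8637
    x: enter (2,1) at t=0.3831
    x: enter (1,1) at t=1.4183
    y: enter (1,0) at t=1.6614 ← occupied
  → r_4 = 1.6614
beam 5: φ=90°, α=240°
  dir = (cos 240°, sin 240°) = (-0.5000, -0.8660); from cell (3,1)
  next x-line at t=0.7400, next y-line at t=0.4965; Δt_x=2.0000, Δt_y=1.1547
    y: enter (3,0) at t=0.4965 ← occupied
  → r_5 = 0.4965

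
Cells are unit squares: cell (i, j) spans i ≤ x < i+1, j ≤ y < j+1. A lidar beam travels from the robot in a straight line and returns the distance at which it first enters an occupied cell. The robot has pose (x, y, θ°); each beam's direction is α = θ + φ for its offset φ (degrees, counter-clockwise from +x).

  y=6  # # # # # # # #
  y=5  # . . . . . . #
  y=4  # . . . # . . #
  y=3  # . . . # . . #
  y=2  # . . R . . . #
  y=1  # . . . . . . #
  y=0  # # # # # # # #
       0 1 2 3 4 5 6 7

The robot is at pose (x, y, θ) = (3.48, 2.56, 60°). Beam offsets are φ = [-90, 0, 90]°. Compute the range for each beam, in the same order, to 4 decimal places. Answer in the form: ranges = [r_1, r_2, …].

beam 1: φ=-90°, α=330°
  cosα=0.8660 sinα=-0.5000 | (3,2) | tMaxX 0.6004 tMaxY 1.1200 | tΔX 1.1547 tΔY 2.0000
    t=0.6004 [x] (4,2)
    t=1.1200 [y] (4,1)
    t=1.7551 [x] (5,1)
    t=2.9098 [x] (6,1)
    t=3.1200 [y] (6,0) — stop
  → r_1 = 3.1200
beam 2: φ=0°, α=60°
  cosα=0.5000 sinα=0.8660 | (3,2) | tMaxX 1.0400 tMaxY 0.5081 | tΔX 2.0000 tΔY 1.1547
    t=0.5081 [y] (3,3)
    t=1.0400 [x] (4,3) — stop
  → r_2 = 1.0400
beam 3: φ=90°, α=150°
  cosα=-0.8660 sinα=0.5000 | (3,2) | tMaxX 0.5543 tMaxY 0.8800 | tΔX 1.1547 tΔY 2.0000
    t=0.5543 [x] (2,2)
    t=0.8800 [y] (2,3)
    t=1.7090 [x] (1,3)
    t=2.8637 [x] (0,3) — stop
  → r_3 = 2.8637

ranges = [3.1200, 1.0400, 2.8637]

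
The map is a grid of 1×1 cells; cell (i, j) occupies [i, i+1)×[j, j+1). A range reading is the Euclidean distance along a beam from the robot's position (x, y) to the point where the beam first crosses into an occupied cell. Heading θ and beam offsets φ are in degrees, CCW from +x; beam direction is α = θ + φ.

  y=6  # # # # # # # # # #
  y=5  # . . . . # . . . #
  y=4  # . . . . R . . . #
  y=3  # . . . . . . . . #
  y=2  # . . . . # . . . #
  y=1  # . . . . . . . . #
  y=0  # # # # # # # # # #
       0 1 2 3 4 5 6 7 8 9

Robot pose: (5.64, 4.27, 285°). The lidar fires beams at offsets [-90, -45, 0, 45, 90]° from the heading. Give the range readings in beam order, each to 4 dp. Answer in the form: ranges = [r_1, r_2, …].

beam 1: φ=-90°, α=195°
  d=(-0.9659,-0.2588)  start (5,4)  tX=0.6626 tY=1.0432  stride 1/|dx|=1.0353 1/|dy|=3.8637
    cross x-line → (4,4), t=0.6626
    cross y-line → (4,3), t=1.0432
    cross x-line → (3,3), t=1.6979
    cross x-line → (2,3), t=2.7331
    cross x-line → (1,3), t=3.7684
    cross x-line → (0,3), t=4.8037 (wall)
  → r_1 = 4.8037
beam 2: φ=-45°, α=240°
  d=(-0.5000,-0.8660)  start (5,4)  tX=1.2800 tY=0.3118  stride 1/|dx|=2.0000 1/|dy|=1.1547
    cross y-line → (5,3), t=0.3118
    cross x-line → (4,3), t=1.2800
    cross y-line → (4,2), t=1.4665
    cross y-line → (4,1), t=2.6212
    cross x-line → (3,1), t=3.2800
    cross y-line → (3,0), t=3.7759 (wall)
  → r_2 = 3.7759
beam 3: φ=0°, α=285°
  d=(0.2588,-0.9659)  start (5,4)  tX=1.3909 tY=0.2795  stride 1/|dx|=3.8637 1/|dy|=1.0353
    cross y-line → (5,3), t=0.2795
    cross y-line → (5,2), t=1.3148 (wall)
  → r_3 = 1.3148
beam 4: φ=45°, α=330°
  d=(0.8660,-0.5000)  start (5,4)  tX=0.4157 tY=0.5400  stride 1/|dx|=1.1547 1/|dy|=2.0000
    cross x-line → (6,4), t=0.4157
    cross y-line → (6,3), t=0.5400
    cross x-line → (7,3), t=1.5704
    cross y-line → (7,2), t=2.5400
    cross x-line → (8,2), t=2.7251
    cross x-line → (9,2), t=3.8798 (wall)
  → r_4 = 3.8798
beam 5: φ=90°, α=15°
  d=(0.9659,0.2588)  start (5,4)  tX=0.3727 tY=2.8205  stride 1/|dx|=1.0353 1/|dy|=3.8637
    cross x-line → (6,4), t=0.3727
    cross x-line → (7,4), t=1.4080
    cross x-line → (8,4), t=2.4433
    cross y-line → (8,5), t=2.8205
    cross x-line → (9,5), t=3.4785 (wall)
  → r_5 = 3.4785

ranges = [4.8037, 3.7759, 1.3148, 3.8798, 3.4785]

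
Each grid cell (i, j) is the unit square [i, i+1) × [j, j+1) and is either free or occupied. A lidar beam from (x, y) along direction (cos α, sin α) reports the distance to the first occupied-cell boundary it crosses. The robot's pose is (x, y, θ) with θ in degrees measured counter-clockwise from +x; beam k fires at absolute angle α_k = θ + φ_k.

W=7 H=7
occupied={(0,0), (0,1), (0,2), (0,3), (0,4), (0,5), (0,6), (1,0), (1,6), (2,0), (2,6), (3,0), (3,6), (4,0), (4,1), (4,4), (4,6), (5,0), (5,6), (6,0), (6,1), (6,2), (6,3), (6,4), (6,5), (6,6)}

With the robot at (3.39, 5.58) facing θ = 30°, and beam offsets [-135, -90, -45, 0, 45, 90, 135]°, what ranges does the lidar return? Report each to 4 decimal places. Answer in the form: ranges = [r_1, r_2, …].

ranges = [4.7416, 1.2200, 2.7021, 0.8400, 0.4348, 0.4850, 1.6228]

beam 1: φ=-135°, α=255°
  direction (-0.2588, -0.9659); cell (3,5); t to first gridline: x 1.5068, y 0.6005 (then +3.8637 / +1.0353)
    (3,4) via y @ 0.6005
    (2,4) via x @ 1.5068
    (2,3) via y @ 1.6357
    (2,2) via y @ 2.6710
    (2,1) via y @ 3.7063
    (2,0) via y @ 4.7416  # hit
  → r_1 = 4.7416
beam 2: φ=-90°, α=300°
  direction (0.5000, -0.8660); cell (3,5); t to first gridline: x 1.2200, y 0.6697 (then +2.0000 / +1.1547)
    (3,4) via y @ 0.6697
    (4,4) via x @ 1.2200  # hit
  → r_2 = 1.2200
beam 3: φ=-45°, α=345°
  direction (0.9659, -0.2588); cell (3,5); t to first gridline: x 0.6315, y 2.2409 (then +1.0353 / +3.8637)
    (4,5) via x @ 0.6315
    (5,5) via x @ 1.6668
    (5,4) via y @ 2.2409
    (6,4) via x @ 2.7021  # hit
  → r_3 = 2.7021
beam 4: φ=0°, α=30°
  direction (0.8660, 0.5000); cell (3,5); t to first gridline: x 0.7044, y 0.8400 (then +1.1547 / +2.0000)
    (4,5) via x @ 0.7044
    (4,6) via y @ 0.8400  # hit
  → r_4 = 0.8400
beam 5: φ=45°, α=75°
  direction (0.2588, 0.9659); cell (3,5); t to first gridline: x 2.3569, y 0.4348 (then +3.8637 / +1.0353)
    (3,6) via y @ 0.4348  # hit
  → r_5 = 0.4348
beam 6: φ=90°, α=120°
  direction (-0.5000, 0.8660); cell (3,5); t to first gridline: x 0.7800, y 0.4850 (then +2.0000 / +1.1547)
    (3,6) via y @ 0.4850  # hit
  → r_6 = 0.4850
beam 7: φ=135°, α=165°
  direction (-0.9659, 0.2588); cell (3,5); t to first gridline: x 0.4038, y 1.6228 (then +1.0353 / +3.8637)
    (2,5) via x @ 0.4038
    (1,5) via x @ 1.4390
    (1,6) via y @ 1.6228  # hit
  → r_7 = 1.6228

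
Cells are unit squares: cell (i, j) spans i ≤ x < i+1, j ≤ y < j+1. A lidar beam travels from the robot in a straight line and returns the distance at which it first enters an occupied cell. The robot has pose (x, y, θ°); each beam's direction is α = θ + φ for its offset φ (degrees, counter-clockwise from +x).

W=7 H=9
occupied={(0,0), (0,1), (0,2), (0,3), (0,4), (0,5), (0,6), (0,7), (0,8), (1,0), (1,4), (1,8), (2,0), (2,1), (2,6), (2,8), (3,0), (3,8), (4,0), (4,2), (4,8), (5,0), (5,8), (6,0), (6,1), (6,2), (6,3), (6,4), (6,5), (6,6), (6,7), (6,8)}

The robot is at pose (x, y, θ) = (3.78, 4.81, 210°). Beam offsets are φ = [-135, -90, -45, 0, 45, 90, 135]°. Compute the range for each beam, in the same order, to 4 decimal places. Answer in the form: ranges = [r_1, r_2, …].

beam 1: φ=-135°, α=75°
  cosα=0.2588 sinα=0.9659 | (3,4) | tMaxX 0.8500 tMaxY 0.1967 | tΔX 3.8637 tΔY 1.0353
    t=0.1967 [y] (3,5)
    t=0.8500 [x] (4,5)
    t=1.2320 [y] (4,6)
    t=2.2673 [y] (4,7)
    t=3.3025 [y] (4,8) — stop
  → r_1 = 3.3025
beam 2: φ=-90°, α=120°
  cosα=-0.5000 sinα=0.8660 | (3,4) | tMaxX 1.5600 tMaxY 0.2194 | tΔX 2.0000 tΔY 1.1547
    t=0.2194 [y] (3,5)
    t=1.3741 [y] (3,6)
    t=1.5600 [x] (2,6) — stop
  → r_2 = 1.5600
beam 3: φ=-45°, α=165°
  cosα=-0.9659 sinα=0.2588 | (3,4) | tMaxX 0.8075 tMaxY 0.7341 | tΔX 1.0353 tΔY 3.8637
    t=0.7341 [y] (3,5)
    t=0.8075 [x] (2,5)
    t=1.8428 [x] (1,5)
    t=2.8781 [x] (0,5) — stop
  → r_3 = 2.8781
beam 4: φ=0°, α=210°
  cosα=-0.8660 sinα=-0.5000 | (3,4) | tMaxX 0.9007 tMaxY 1.6200 | tΔX 1.1547 tΔY 2.0000
    t=0.9007 [x] (2,4)
    t=1.6200 [y] (2,3)
    t=2.0554 [x] (1,3)
    t=3.2101 [x] (0,3) — stop
  → r_4 = 3.2101
beam 5: φ=45°, α=255°
  cosα=-0.2588 sinα=-0.9659 | (3,4) | tMaxX 3.0137 tMaxY 0.8386 | tΔX 3.8637 tΔY 1.0353
    t=0.8386 [y] (3,3)
    t=1.8738 [y] (3,2)
    t=2.9091 [y] (3,1)
    t=3.0137 [x] (2,1) — stop
  → r_5 = 3.0137
beam 6: φ=90°, α=300°
  cosα=0.5000 sinα=-0.8660 | (3,4) | tMaxX 0.4400 tMaxY 0.9353 | tΔX 2.0000 tΔY 1.1547
    t=0.4400 [x] (4,4)
    t=0.9353 [y] (4,3)
    t=2.0900 [y] (4,2) — stop
  → r_6 = 2.0900
beam 7: φ=135°, α=345°
  cosα=0.9659 sinα=-0.2588 | (3,4) | tMaxX 0.2278 tMaxY 3.1296 | tΔX 1.0353 tΔY 3.8637
    t=0.2278 [x] (4,4)
    t=1.2630 [x] (5,4)
    t=2.2983 [x] (6,4) — stop
  → r_7 = 2.2983

ranges = [3.3025, 1.5600, 2.8781, 3.2101, 3.0137, 2.0900, 2.2983]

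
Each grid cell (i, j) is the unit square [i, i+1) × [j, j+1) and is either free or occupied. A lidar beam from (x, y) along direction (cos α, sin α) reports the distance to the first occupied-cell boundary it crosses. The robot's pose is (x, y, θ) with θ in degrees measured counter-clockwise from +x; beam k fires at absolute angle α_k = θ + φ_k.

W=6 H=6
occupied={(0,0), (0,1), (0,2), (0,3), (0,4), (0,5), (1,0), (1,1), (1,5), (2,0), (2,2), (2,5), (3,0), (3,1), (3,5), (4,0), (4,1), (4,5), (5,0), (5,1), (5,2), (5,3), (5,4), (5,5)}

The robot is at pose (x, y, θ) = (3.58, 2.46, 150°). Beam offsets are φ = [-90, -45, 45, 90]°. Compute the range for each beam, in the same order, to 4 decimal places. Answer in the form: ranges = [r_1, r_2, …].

beam 1: φ=-90°, α=60°
  dir = (cos 60°, sin 60°) = (0.5000, 0.8660); from cell (3,2)
  next x-line at t=0.8400, next y-line at t=0.6235; Δt_x=2.0000, Δt_y=1.1547
    y: enter (3,3) at t=0.6235
    x: enter (4,3) at t=0.8400
    y: enter (4,4) at t=1.7782
    x: enter (5,4) at t=2.8400 ← occupied
  → r_1 = 2.8400
beam 2: φ=-45°, α=105°
  dir = (cos 105°, sin 105°) = (-0.2588, 0.9659); from cell (3,2)
  next x-line at t=2.2409, next y-line at t=0.5590; Δt_x=3.8637, Δt_y=1.0353
    y: enter (3,3) at t=0.5590
    y: enter (3,4) at t=1.5943
    x: enter (2,4) at t=2.2409
    y: enter (2,5) at t=2.6296 ← occupied
  → r_2 = 2.6296
beam 3: φ=45°, α=195°
  dir = (cos 195°, sin 195°) = (-0.9659, -0.2588); from cell (3,2)
  next x-line at t=0.6005, next y-line at t=1.7773; Δt_x=1.0353, Δt_y=3.8637
    x: enter (2,2) at t=0.6005 ← occupied
  → r_3 = 0.6005
beam 4: φ=90°, α=240°
  dir = (cos 240°, sin 240°) = (-0.5000, -0.8660); from cell (3,2)
  next x-line at t=1.1600, next y-line at t=0.5312; Δt_x=2.0000, Δt_y=1.1547
    y: enter (3,1) at t=0.5312 ← occupied
  → r_4 = 0.5312

ranges = [2.8400, 2.6296, 0.6005, 0.5312]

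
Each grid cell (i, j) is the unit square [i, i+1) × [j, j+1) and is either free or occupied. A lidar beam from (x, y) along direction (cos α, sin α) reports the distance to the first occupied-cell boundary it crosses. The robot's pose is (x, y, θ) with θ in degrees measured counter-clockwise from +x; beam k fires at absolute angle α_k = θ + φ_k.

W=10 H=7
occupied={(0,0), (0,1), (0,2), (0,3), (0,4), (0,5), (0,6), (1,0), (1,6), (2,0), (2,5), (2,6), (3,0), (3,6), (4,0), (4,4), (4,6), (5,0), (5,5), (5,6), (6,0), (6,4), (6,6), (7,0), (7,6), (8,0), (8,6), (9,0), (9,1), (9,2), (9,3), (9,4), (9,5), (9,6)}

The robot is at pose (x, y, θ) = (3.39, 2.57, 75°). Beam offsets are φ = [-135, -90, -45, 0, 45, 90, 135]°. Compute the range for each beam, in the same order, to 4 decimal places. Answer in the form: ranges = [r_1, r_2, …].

beam 1: φ=-135°, α=300°
  cosα=0.5000 sinα=-0.8660 | (3,2) | tMaxX 1.2200 tMaxY 0.6582 | tΔX 2.0000 tΔY 1.1547
    t=0.6582 [y] (3,1)
    t=1.2200 [x] (4,1)
    t=1.8129 [y] (4,0) — stop
  → r_1 = 1.8129
beam 2: φ=-90°, α=345°
  cosα=0.9659 sinα=-0.2588 | (3,2) | tMaxX 0.6315 tMaxY 2.2023 | tΔX 1.0353 tΔY 3.8637
    t=0.6315 [x] (4,2)
    t=1.6668 [x] (5,2)
    t=2.2023 [y] (5,1)
    t=2.7021 [x] (6,1)
    t=3.7373 [x] (7,1)
    t=4.7726 [x] (8,1)
    t=5.8079 [x] (9,1) — stop
  → r_2 = 5.8079
beam 3: φ=-45°, α=30°
  cosα=0.8660 sinα=0.5000 | (3,2) | tMaxX 0.7044 tMaxY 0.8600 | tΔX 1.1547 tΔY 2.0000
    t=0.7044 [x] (4,2)
    t=0.8600 [y] (4,3)
    t=1.8591 [x] (5,3)
    t=2.8600 [y] (5,4)
    t=3.0138 [x] (6,4) — stop
  → r_3 = 3.0138
beam 4: φ=0°, α=75°
  cosα=0.2588 sinα=0.9659 | (3,2) | tMaxX 2.3569 tMaxY 0.4452 | tΔX 3.8637 tΔY 1.0353
    t=0.4452 [y] (3,3)
    t=1.4804 [y] (3,4)
    t=2.3569 [x] (4,4) — stop
  → r_4 = 2.3569
beam 5: φ=45°, α=120°
  cosα=-0.5000 sinα=0.8660 | (3,2) | tMaxX 0.7800 tMaxY 0.4965 | tΔX 2.0000 tΔY 1.1547
    t=0.4965 [y] (3,3)
    t=0.7800 [x] (2,3)
    t=1.6512 [y] (2,4)
    t=2.7800 [x] (1,4)
    t=2.8059 [y] (1,5)
    t=3.9606 [y] (1,6) — stop
  → r_5 = 3.9606
beam 6: φ=90°, α=165°
  cosα=-0.9659 sinα=0.2588 | (3,2) | tMaxX 0.4038 tMaxY 1.6614 | tΔX 1.0353 tΔY 3.8637
    t=0.4038 [x] (2,2)
    t=1.4390 [x] (1,2)
    t=1.6614 [y] (1,3)
    t=2.4743 [x] (0,3) — stop
  → r_6 = 2.4743
beam 7: φ=135°, α=210°
  cosα=-0.8660 sinα=-0.5000 | (3,2) | tMaxX 0.4503 tMaxY 1.1400 | tΔX 1.1547 tΔY 2.0000
    t=0.4503 [x] (2,2)
    t=1.1400 [y] (2,1)
    t=1.6050 [x] (1,1)
    t=2.7597 [x] (0,1) — stop
  → r_7 = 2.7597

ranges = [1.8129, 5.8079, 3.0138, 2.3569, 3.9606, 2.4743, 2.7597]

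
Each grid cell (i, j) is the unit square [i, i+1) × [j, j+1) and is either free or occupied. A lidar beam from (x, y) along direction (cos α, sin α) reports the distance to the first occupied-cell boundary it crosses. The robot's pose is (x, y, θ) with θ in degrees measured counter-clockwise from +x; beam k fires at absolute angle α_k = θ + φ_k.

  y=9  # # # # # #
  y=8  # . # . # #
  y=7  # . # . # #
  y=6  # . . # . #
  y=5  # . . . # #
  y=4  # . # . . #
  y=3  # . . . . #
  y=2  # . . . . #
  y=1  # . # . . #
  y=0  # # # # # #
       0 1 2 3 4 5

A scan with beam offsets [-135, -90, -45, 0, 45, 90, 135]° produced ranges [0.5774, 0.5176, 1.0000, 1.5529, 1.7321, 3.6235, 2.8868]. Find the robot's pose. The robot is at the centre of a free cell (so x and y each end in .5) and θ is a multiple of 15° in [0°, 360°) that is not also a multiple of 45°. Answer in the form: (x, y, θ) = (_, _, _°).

Candidates: 24 free-cell centres × 16 headings = 384 poses. Raycast each; keep the one whose scan matches to 4 dp.
  (4.5, 1.5, 300°): beam 1 = 1.5529 ≠ 0.5774 ✗
  (1.5, 1.5, 120°): beam 1 = 0.5176 ≠ 0.5774 ✗
  (4.5, 2.5, 150°): beam 1 = 0.5176 ≠ 0.5774 ✗
  …
  (4.5, 3.5, 105°): r_1=0.5774, r_2=0.5176, r_3=1.0000, r_4=1.5529, r_5=1.7321, r_6=3.6235, r_7=2.8868 — all match ✓
No second candidate reproduces the full scan.

(x, y, θ) = (4.5, 3.5, 105°)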